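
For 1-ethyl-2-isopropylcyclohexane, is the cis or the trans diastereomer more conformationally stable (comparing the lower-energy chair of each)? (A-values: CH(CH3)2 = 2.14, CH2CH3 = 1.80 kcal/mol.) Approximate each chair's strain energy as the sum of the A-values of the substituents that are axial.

At 1,2 positions (parity opposite): cis → (a,e or e,a); trans → (e,e or a,a).
Best chair for cis: E = 1.80 kcal/mol; best chair for trans: E = 0.00 kcal/mol.
The trans isomer is lower by 1.80 kcal/mol.

trans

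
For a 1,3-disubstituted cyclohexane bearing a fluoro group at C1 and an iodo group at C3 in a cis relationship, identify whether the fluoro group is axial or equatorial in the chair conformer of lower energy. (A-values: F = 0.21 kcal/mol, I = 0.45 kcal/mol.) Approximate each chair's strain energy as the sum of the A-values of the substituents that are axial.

equatorial

C1 and C3 have the same parity, so for the cis isomer the two substituents are e,e in one chair and a,a in the other.
Chair I (fluoro axial, iodo axial): E = 0.66 kcal/mol.
Chair II (fluoro equatorial, iodo equatorial): E = 0.00 kcal/mol.
Chair II is the more stable (lower-energy) conformer, and in that chair the fluoro group is equatorial.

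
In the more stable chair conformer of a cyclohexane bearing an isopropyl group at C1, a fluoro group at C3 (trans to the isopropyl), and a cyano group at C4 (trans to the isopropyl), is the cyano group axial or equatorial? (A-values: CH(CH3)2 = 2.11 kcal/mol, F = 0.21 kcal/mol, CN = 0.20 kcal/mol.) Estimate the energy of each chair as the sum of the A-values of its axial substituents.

equatorial

Chair I (isopropyl axial, fluoro equatorial, cyano axial): E = 2.31 kcal/mol.
Chair II (isopropyl equatorial, fluoro axial, cyano equatorial): E = 0.21 kcal/mol.
Chair II is the more stable (lower-energy) conformer, and in that chair the cyano group is equatorial.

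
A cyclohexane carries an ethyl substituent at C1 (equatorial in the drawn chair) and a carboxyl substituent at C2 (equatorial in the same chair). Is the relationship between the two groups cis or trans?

C1 and C2 have opposite parity, so their axial bonds point in opposite directions.
With opposite-parity carbons, two substituents on the same face are one axial and one equatorial; opposite faces give both axial or both equatorial.
Here the groups are equatorial/equatorial → opposite face → trans.

trans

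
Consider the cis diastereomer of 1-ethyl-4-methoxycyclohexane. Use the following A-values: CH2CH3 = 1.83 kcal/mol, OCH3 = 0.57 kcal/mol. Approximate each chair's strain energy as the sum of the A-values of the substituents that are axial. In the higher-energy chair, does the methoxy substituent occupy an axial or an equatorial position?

C1 and C4 have opposite parity, so for the cis isomer the two substituents are one axial and one equatorial in each chair.
Chair I (ethyl axial, methoxy equatorial): E = 1.83 kcal/mol.
Chair II (ethyl equatorial, methoxy axial): E = 0.57 kcal/mol.
Chair I is the less stable (higher-energy) conformer, and in that chair the methoxy group is equatorial.

equatorial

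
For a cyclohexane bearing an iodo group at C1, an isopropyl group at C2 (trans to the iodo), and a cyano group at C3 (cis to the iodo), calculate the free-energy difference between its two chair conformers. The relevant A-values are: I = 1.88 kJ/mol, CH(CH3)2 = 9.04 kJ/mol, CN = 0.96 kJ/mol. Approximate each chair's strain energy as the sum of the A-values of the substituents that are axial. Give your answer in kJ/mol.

Chair I (iodo axial, isopropyl axial, cyano axial): E = 11.88 kJ/mol.
Chair II (iodo equatorial, isopropyl equatorial, cyano equatorial): E = 0.00 kJ/mol.
ΔE = 11.88 − 0.00 = 11.88 kJ/mol; chair II is more stable.

11.88 kJ/mol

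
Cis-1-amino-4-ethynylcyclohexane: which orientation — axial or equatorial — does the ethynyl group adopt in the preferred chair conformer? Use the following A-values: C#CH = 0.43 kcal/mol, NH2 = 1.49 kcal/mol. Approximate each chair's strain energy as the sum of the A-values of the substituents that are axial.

C1 and C4 have opposite parity, so for the cis isomer the two substituents are one axial and one equatorial in each chair.
Chair I (ethynyl axial, amino equatorial): E = 0.43 kcal/mol.
Chair II (ethynyl equatorial, amino axial): E = 1.49 kcal/mol.
Chair I is the more stable (lower-energy) conformer, and in that chair the ethynyl group is axial.

axial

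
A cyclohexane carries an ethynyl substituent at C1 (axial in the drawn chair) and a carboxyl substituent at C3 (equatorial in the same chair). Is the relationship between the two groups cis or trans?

C1 and C3 have the same parity, so their axial bonds point in the same direction.
With same-parity carbons, two substituents on the same face are both axial or both equatorial; opposite faces give one of each.
Here the groups are axial/equatorial → opposite face → trans.

trans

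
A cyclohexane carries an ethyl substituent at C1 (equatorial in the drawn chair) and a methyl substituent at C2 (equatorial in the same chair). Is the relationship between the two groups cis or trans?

C1 and C2 have opposite parity, so their axial bonds point in opposite directions.
With opposite-parity carbons, two substituents on the same face are one axial and one equatorial; opposite faces give both axial or both equatorial.
Here the groups are equatorial/equatorial → opposite face → trans.

trans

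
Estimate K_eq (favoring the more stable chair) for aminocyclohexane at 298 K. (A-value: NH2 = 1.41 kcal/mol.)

One chair has the amino group axial (E = 1.41 kcal/mol) and the other has it equatorial (E = 0).
ΔG = 1.41 kcal/mol between the two chairs.
K = exp(ΔG/RT) with R = 1.987×10⁻³ kcal mol⁻¹ K⁻¹ and T = 298 K gives K ≈ 10.8.

K ≈ 10.8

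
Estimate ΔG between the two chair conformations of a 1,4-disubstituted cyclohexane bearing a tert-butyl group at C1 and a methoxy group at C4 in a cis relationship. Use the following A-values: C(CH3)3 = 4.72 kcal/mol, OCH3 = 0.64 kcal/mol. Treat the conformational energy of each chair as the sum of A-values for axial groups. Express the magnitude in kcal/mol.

C1 and C4 have opposite parity, so for the cis isomer the two substituents are one axial and one equatorial in each chair.
Chair I (tert-butyl axial, methoxy equatorial): E = 4.72 kcal/mol.
Chair II (tert-butyl equatorial, methoxy axial): E = 0.64 kcal/mol.
ΔE = 4.72 − 0.64 = 4.08 kcal/mol; chair II is more stable.

4.08 kcal/mol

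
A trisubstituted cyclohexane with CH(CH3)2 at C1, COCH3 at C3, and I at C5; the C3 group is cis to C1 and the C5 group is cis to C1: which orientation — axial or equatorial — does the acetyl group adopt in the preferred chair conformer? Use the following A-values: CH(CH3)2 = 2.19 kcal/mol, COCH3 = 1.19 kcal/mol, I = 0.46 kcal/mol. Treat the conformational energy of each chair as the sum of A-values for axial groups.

equatorial

Chair I (isopropyl axial, acetyl axial, iodo axial): E = 3.84 kcal/mol.
Chair II (isopropyl equatorial, acetyl equatorial, iodo equatorial): E = 0.00 kcal/mol.
Chair II is the more stable (lower-energy) conformer, and in that chair the acetyl group is equatorial.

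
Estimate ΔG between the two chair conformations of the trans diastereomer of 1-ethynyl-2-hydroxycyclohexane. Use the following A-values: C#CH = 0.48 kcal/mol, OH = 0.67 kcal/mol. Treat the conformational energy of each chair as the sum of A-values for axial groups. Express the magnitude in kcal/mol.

C1 and C2 have opposite parity, so for the trans isomer the two substituents are e,e in one chair and a,a in the other.
Chair I (ethynyl axial, hydroxyl axial): E = 1.15 kcal/mol.
Chair II (ethynyl equatorial, hydroxyl equatorial): E = 0.00 kcal/mol.
ΔE = 1.15 − 0.00 = 1.15 kcal/mol; chair II is more stable.

1.15 kcal/mol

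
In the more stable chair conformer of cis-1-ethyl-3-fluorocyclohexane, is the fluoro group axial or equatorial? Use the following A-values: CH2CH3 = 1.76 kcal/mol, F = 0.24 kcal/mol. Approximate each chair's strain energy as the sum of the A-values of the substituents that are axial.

equatorial

C1 and C3 have the same parity, so for the cis isomer the two substituents are e,e in one chair and a,a in the other.
Chair I (ethyl axial, fluoro axial): E = 2.00 kcal/mol.
Chair II (ethyl equatorial, fluoro equatorial): E = 0.00 kcal/mol.
Chair II is the more stable (lower-energy) conformer, and in that chair the fluoro group is equatorial.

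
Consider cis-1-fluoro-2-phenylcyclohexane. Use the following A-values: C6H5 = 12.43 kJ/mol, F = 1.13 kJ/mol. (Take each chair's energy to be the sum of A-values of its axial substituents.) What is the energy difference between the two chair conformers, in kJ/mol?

11.30 kJ/mol

C1 and C2 have opposite parity, so for the cis isomer the two substituents are one axial and one equatorial in each chair.
Chair I (phenyl axial, fluoro equatorial): E = 12.43 kJ/mol.
Chair II (phenyl equatorial, fluoro axial): E = 1.13 kJ/mol.
ΔE = 12.43 − 1.13 = 11.30 kJ/mol; chair II is more stable.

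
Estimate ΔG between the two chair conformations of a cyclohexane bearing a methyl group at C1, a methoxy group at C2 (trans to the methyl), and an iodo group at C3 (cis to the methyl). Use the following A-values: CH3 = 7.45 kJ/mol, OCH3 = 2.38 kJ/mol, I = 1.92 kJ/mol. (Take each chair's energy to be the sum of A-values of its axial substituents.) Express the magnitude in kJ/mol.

11.75 kJ/mol

Chair I (methyl axial, methoxy axial, iodo axial): E = 11.75 kJ/mol.
Chair II (methyl equatorial, methoxy equatorial, iodo equatorial): E = 0.00 kJ/mol.
ΔE = 11.75 − 0.00 = 11.75 kJ/mol; chair II is more stable.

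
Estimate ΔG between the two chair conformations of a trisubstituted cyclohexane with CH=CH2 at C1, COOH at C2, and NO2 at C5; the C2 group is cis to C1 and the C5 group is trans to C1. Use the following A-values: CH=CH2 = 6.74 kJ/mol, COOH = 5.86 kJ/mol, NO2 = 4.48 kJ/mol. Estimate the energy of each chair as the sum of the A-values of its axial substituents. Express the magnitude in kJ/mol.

Chair I (vinyl axial, carboxyl equatorial, nitro equatorial): E = 6.74 kJ/mol.
Chair II (vinyl equatorial, carboxyl axial, nitro axial): E = 10.34 kJ/mol.
ΔE = 10.34 − 6.74 = 3.60 kJ/mol; chair I is more stable.

3.60 kJ/mol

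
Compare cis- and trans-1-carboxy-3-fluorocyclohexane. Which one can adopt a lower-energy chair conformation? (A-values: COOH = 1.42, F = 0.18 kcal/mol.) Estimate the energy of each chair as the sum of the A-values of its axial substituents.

cis

At 1,3 positions (parity same): cis → (e,e or a,a); trans → (a,e or e,a).
Best chair for cis: E = 0.00 kcal/mol; best chair for trans: E = 0.18 kcal/mol.
The cis isomer is lower by 0.18 kcal/mol.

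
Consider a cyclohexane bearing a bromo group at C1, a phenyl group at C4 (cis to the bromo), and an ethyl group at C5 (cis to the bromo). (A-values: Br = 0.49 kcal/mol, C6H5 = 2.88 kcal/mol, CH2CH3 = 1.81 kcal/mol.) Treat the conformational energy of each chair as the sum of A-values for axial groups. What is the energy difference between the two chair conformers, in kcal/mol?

0.58 kcal/mol

Chair I (bromo axial, phenyl equatorial, ethyl axial): E = 2.30 kcal/mol.
Chair II (bromo equatorial, phenyl axial, ethyl equatorial): E = 2.88 kcal/mol.
ΔE = 2.88 − 2.30 = 0.58 kcal/mol; chair I is more stable.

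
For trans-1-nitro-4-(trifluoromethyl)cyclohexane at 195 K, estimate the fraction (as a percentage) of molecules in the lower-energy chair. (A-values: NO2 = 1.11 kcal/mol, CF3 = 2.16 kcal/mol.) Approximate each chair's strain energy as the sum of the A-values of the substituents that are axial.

100.0%

C1 and C4 have opposite parity, so for the trans isomer the two substituents are e,e in one chair and a,a in the other.
Chair I (nitro axial, trifluoromethyl axial): E = 3.27 kcal/mol; chair II (nitro equatorial, trifluoromethyl equatorial): E = 0.00 kcal/mol.
ΔG = 3.27 kcal/mol between the two chairs.
K = exp(ΔG/RT) with R = 1.987×10⁻³ kcal mol⁻¹ K⁻¹ and T = 195 K gives K ≈ 4.63e+03.
Fraction in the lower-energy chair = K/(K+1) = 100.0%.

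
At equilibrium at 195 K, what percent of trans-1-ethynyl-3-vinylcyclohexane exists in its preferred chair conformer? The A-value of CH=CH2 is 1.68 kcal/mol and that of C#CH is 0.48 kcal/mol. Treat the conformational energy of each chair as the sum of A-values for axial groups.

95.7%

C1 and C3 have the same parity, so for the trans isomer the two substituents are one axial and one equatorial in each chair.
Chair I (vinyl axial, ethynyl equatorial): E = 1.68 kcal/mol; chair II (vinyl equatorial, ethynyl axial): E = 0.48 kcal/mol.
ΔG = 1.20 kcal/mol between the two chairs.
K = exp(ΔG/RT) with R = 1.987×10⁻³ kcal mol⁻¹ K⁻¹ and T = 195 K gives K ≈ 22.1.
Fraction in the lower-energy chair = K/(K+1) = 95.7%.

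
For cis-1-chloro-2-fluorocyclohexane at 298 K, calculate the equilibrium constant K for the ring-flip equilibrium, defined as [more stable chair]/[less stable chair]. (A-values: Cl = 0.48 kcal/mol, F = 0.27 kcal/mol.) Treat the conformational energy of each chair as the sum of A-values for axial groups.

K ≈ 1.43

C1 and C2 have opposite parity, so for the cis isomer the two substituents are one axial and one equatorial in each chair.
Chair I (chloro axial, fluoro equatorial): E = 0.48 kcal/mol; chair II (chloro equatorial, fluoro axial): E = 0.27 kcal/mol.
ΔG = 0.21 kcal/mol between the two chairs.
K = exp(ΔG/RT) with R = 1.987×10⁻³ kcal mol⁻¹ K⁻¹ and T = 298 K gives K ≈ 1.43.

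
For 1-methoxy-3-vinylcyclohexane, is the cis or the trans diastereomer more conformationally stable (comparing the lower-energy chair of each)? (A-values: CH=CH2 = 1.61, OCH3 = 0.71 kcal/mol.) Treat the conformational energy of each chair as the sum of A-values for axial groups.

cis

At 1,3 positions (parity same): cis → (e,e or a,a); trans → (a,e or e,a).
Best chair for cis: E = 0.00 kcal/mol; best chair for trans: E = 0.71 kcal/mol.
The cis isomer is lower by 0.71 kcal/mol.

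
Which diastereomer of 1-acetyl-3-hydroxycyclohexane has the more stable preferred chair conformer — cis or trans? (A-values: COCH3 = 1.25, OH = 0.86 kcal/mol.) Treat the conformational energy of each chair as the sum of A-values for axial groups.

At 1,3 positions (parity same): cis → (e,e or a,a); trans → (a,e or e,a).
Best chair for cis: E = 0.00 kcal/mol; best chair for trans: E = 0.86 kcal/mol.
The cis isomer is lower by 0.86 kcal/mol.

cis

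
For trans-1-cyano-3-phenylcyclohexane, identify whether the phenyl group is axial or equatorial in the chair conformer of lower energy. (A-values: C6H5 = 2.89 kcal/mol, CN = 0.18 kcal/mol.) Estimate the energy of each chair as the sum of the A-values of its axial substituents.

C1 and C3 have the same parity, so for the trans isomer the two substituents are one axial and one equatorial in each chair.
Chair I (phenyl axial, cyano equatorial): E = 2.89 kcal/mol.
Chair II (phenyl equatorial, cyano axial): E = 0.18 kcal/mol.
Chair II is the more stable (lower-energy) conformer, and in that chair the phenyl group is equatorial.

equatorial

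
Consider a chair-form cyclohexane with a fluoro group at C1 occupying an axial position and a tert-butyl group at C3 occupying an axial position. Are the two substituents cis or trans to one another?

cis

C1 and C3 have the same parity, so their axial bonds point in the same direction.
With same-parity carbons, two substituents on the same face are both axial or both equatorial; opposite faces give one of each.
Here the groups are axial/axial → same face → cis.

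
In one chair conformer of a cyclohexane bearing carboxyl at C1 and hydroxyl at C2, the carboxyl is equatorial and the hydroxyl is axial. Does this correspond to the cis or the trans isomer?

cis

C1 and C2 have opposite parity, so their axial bonds point in opposite directions.
With opposite-parity carbons, two substituents on the same face are one axial and one equatorial; opposite faces give both axial or both equatorial.
Here the groups are equatorial/axial → same face → cis.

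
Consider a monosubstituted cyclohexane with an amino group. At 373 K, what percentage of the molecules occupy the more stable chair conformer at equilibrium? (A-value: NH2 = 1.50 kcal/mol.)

88.3%

One chair has the amino group axial (E = 1.50 kcal/mol) and the other has it equatorial (E = 0).
ΔG = 1.50 kcal/mol between the two chairs.
K = exp(ΔG/RT) with R = 1.987×10⁻³ kcal mol⁻¹ K⁻¹ and T = 373 K gives K ≈ 7.57.
Fraction in the lower-energy chair = K/(K+1) = 88.3%.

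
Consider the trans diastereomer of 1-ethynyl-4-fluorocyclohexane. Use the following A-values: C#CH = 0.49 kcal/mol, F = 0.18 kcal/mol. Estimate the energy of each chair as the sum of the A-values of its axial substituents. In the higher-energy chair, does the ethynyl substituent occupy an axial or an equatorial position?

axial

C1 and C4 have opposite parity, so for the trans isomer the two substituents are e,e in one chair and a,a in the other.
Chair I (ethynyl axial, fluoro axial): E = 0.67 kcal/mol.
Chair II (ethynyl equatorial, fluoro equatorial): E = 0.00 kcal/mol.
Chair I is the less stable (higher-energy) conformer, and in that chair the ethynyl group is axial.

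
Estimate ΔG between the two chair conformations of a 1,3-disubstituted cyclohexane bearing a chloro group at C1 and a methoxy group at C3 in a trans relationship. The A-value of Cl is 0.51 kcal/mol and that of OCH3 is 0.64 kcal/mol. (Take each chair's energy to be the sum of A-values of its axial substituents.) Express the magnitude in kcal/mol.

0.13 kcal/mol

C1 and C3 have the same parity, so for the trans isomer the two substituents are one axial and one equatorial in each chair.
Chair I (chloro axial, methoxy equatorial): E = 0.51 kcal/mol.
Chair II (chloro equatorial, methoxy axial): E = 0.64 kcal/mol.
ΔE = 0.64 − 0.51 = 0.13 kcal/mol; chair I is more stable.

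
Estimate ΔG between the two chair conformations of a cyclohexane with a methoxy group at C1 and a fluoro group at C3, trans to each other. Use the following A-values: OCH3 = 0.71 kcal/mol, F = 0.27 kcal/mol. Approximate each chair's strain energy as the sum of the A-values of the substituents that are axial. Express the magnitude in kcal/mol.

C1 and C3 have the same parity, so for the trans isomer the two substituents are one axial and one equatorial in each chair.
Chair I (methoxy axial, fluoro equatorial): E = 0.71 kcal/mol.
Chair II (methoxy equatorial, fluoro axial): E = 0.27 kcal/mol.
ΔE = 0.71 − 0.27 = 0.44 kcal/mol; chair II is more stable.

0.44 kcal/mol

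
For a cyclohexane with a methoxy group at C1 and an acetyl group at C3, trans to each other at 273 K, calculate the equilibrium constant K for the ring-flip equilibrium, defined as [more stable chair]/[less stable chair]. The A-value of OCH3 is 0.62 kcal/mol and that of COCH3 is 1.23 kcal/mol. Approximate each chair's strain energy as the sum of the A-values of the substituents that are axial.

C1 and C3 have the same parity, so for the trans isomer the two substituents are one axial and one equatorial in each chair.
Chair I (methoxy axial, acetyl equatorial): E = 0.62 kcal/mol; chair II (methoxy equatorial, acetyl axial): E = 1.23 kcal/mol.
ΔG = 0.61 kcal/mol between the two chairs.
K = exp(ΔG/RT) with R = 1.987×10⁻³ kcal mol⁻¹ K⁻¹ and T = 273 K gives K ≈ 3.08.

K ≈ 3.08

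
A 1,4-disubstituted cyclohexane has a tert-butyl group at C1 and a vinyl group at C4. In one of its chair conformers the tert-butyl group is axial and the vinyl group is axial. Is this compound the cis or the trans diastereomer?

C1 and C4 have opposite parity, so their axial bonds point in opposite directions.
With opposite-parity carbons, two substituents on the same face are one axial and one equatorial; opposite faces give both axial or both equatorial.
Here the groups are axial/axial → opposite face → trans.

trans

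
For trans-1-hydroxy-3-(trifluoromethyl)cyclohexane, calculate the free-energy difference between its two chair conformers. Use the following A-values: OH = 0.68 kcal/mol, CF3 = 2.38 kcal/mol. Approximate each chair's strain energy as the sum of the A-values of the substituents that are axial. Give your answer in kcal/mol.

1.70 kcal/mol

C1 and C3 have the same parity, so for the trans isomer the two substituents are one axial and one equatorial in each chair.
Chair I (hydroxyl axial, trifluoromethyl equatorial): E = 0.68 kcal/mol.
Chair II (hydroxyl equatorial, trifluoromethyl axial): E = 2.38 kcal/mol.
ΔE = 2.38 − 0.68 = 1.70 kcal/mol; chair I is more stable.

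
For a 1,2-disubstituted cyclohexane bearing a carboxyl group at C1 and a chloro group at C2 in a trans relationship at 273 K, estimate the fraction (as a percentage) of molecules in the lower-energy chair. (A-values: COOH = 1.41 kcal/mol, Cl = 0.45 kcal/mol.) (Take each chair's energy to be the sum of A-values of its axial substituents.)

96.9%

C1 and C2 have opposite parity, so for the trans isomer the two substituents are e,e in one chair and a,a in the other.
Chair I (carboxyl axial, chloro axial): E = 1.86 kcal/mol; chair II (carboxyl equatorial, chloro equatorial): E = 0.00 kcal/mol.
ΔG = 1.86 kcal/mol between the two chairs.
K = exp(ΔG/RT) with R = 1.987×10⁻³ kcal mol⁻¹ K⁻¹ and T = 273 K gives K ≈ 30.8.
Fraction in the lower-energy chair = K/(K+1) = 96.9%.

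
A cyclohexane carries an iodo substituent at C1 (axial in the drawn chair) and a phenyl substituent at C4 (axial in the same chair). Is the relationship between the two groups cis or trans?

trans

C1 and C4 have opposite parity, so their axial bonds point in opposite directions.
With opposite-parity carbons, two substituents on the same face are one axial and one equatorial; opposite faces give both axial or both equatorial.
Here the groups are axial/axial → opposite face → trans.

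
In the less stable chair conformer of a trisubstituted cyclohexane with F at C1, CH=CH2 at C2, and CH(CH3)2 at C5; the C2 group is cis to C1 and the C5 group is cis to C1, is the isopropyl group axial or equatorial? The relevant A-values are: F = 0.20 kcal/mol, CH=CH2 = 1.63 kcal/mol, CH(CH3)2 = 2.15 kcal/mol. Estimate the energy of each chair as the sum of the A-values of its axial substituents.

Chair I (fluoro axial, vinyl equatorial, isopropyl axial): E = 2.35 kcal/mol.
Chair II (fluoro equatorial, vinyl axial, isopropyl equatorial): E = 1.63 kcal/mol.
Chair I is the less stable (higher-energy) conformer, and in that chair the isopropyl group is axial.

axial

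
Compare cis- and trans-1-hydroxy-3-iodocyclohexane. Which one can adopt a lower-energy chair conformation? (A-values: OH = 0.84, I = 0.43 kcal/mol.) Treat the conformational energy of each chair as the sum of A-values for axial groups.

cis

At 1,3 positions (parity same): cis → (e,e or a,a); trans → (a,e or e,a).
Best chair for cis: E = 0.00 kcal/mol; best chair for trans: E = 0.43 kcal/mol.
The cis isomer is lower by 0.43 kcal/mol.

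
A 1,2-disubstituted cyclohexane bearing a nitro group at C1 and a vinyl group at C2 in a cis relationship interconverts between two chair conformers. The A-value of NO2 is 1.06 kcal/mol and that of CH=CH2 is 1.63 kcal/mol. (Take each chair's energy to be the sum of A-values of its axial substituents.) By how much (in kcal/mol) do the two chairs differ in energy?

0.57 kcal/mol

C1 and C2 have opposite parity, so for the cis isomer the two substituents are one axial and one equatorial in each chair.
Chair I (nitro axial, vinyl equatorial): E = 1.06 kcal/mol.
Chair II (nitro equatorial, vinyl axial): E = 1.63 kcal/mol.
ΔE = 1.63 − 1.06 = 0.57 kcal/mol; chair I is more stable.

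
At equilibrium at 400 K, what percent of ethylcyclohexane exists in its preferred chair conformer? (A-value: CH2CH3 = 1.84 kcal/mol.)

One chair has the ethyl group axial (E = 1.84 kcal/mol) and the other has it equatorial (E = 0).
ΔG = 1.84 kcal/mol between the two chairs.
K = exp(ΔG/RT) with R = 1.987×10⁻³ kcal mol⁻¹ K⁻¹ and T = 400 K gives K ≈ 10.1.
Fraction in the lower-energy chair = K/(K+1) = 91.0%.

91.0%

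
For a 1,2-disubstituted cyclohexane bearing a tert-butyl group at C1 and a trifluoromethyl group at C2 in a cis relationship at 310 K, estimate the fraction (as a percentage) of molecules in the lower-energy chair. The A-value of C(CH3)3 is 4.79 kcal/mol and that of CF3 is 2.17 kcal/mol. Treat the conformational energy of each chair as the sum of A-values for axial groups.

98.6%

C1 and C2 have opposite parity, so for the cis isomer the two substituents are one axial and one equatorial in each chair.
Chair I (tert-butyl axial, trifluoromethyl equatorial): E = 4.79 kcal/mol; chair II (tert-butyl equatorial, trifluoromethyl axial): E = 2.17 kcal/mol.
ΔG = 2.62 kcal/mol between the two chairs.
K = exp(ΔG/RT) with R = 1.987×10⁻³ kcal mol⁻¹ K⁻¹ and T = 310 K gives K ≈ 70.3.
Fraction in the lower-energy chair = K/(K+1) = 98.6%.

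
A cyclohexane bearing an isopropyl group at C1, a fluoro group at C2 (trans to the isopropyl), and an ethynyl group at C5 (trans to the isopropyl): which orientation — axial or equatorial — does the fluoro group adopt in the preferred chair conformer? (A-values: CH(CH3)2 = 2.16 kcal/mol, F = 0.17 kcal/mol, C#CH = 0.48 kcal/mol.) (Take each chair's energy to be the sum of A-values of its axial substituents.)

equatorial

Chair I (isopropyl axial, fluoro axial, ethynyl equatorial): E = 2.33 kcal/mol.
Chair II (isopropyl equatorial, fluoro equatorial, ethynyl axial): E = 0.48 kcal/mol.
Chair II is the more stable (lower-energy) conformer, and in that chair the fluoro group is equatorial.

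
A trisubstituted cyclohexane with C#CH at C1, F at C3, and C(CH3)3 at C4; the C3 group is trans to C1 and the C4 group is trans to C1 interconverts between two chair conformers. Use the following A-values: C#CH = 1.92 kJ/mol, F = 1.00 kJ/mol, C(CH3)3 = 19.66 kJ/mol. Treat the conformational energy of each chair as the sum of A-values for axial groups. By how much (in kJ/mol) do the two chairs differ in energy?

20.58 kJ/mol

Chair I (ethynyl axial, fluoro equatorial, tert-butyl axial): E = 21.58 kJ/mol.
Chair II (ethynyl equatorial, fluoro axial, tert-butyl equatorial): E = 1.00 kJ/mol.
ΔE = 21.58 − 1.00 = 20.58 kJ/mol; chair II is more stable.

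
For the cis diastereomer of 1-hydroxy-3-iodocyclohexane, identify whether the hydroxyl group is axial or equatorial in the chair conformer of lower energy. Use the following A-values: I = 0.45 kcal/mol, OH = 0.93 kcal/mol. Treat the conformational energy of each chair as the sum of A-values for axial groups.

equatorial

C1 and C3 have the same parity, so for the cis isomer the two substituents are e,e in one chair and a,a in the other.
Chair I (iodo axial, hydroxyl axial): E = 1.38 kcal/mol.
Chair II (iodo equatorial, hydroxyl equatorial): E = 0.00 kcal/mol.
Chair II is the more stable (lower-energy) conformer, and in that chair the hydroxyl group is equatorial.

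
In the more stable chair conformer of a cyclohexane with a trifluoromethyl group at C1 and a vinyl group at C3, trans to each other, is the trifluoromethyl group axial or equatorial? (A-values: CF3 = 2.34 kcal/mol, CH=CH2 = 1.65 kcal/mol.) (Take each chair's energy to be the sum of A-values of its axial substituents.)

equatorial

C1 and C3 have the same parity, so for the trans isomer the two substituents are one axial and one equatorial in each chair.
Chair I (trifluoromethyl axial, vinyl equatorial): E = 2.34 kcal/mol.
Chair II (trifluoromethyl equatorial, vinyl axial): E = 1.65 kcal/mol.
Chair II is the more stable (lower-energy) conformer, and in that chair the trifluoromethyl group is equatorial.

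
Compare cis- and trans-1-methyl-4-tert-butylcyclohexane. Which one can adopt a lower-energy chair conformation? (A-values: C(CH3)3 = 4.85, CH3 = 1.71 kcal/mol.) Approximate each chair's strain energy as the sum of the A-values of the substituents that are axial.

trans

At 1,4 positions (parity opposite): cis → (a,e or e,a); trans → (e,e or a,a).
Best chair for cis: E = 1.71 kcal/mol; best chair for trans: E = 0.00 kcal/mol.
The trans isomer is lower by 1.71 kcal/mol.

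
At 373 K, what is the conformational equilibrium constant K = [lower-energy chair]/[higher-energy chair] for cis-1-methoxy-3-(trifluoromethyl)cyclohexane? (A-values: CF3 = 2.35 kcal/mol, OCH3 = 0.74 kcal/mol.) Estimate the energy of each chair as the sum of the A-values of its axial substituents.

C1 and C3 have the same parity, so for the cis isomer the two substituents are e,e in one chair and a,a in the other.
Chair I (trifluoromethyl axial, methoxy axial): E = 3.09 kcal/mol; chair II (trifluoromethyl equatorial, methoxy equatorial): E = 0.00 kcal/mol.
ΔG = 3.09 kcal/mol between the two chairs.
K = exp(ΔG/RT) with R = 1.987×10⁻³ kcal mol⁻¹ K⁻¹ and T = 373 K gives K ≈ 64.7.

K ≈ 64.7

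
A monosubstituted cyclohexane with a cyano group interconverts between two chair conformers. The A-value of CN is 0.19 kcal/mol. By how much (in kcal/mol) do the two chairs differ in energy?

A monosubstituted cyclohexane has one chair with the cyano group axial (E = A = 0.19 kcal/mol) and one with it equatorial (E = 0).
ΔE = 0.19 − 0 = 0.19 kcal/mol.

0.19 kcal/mol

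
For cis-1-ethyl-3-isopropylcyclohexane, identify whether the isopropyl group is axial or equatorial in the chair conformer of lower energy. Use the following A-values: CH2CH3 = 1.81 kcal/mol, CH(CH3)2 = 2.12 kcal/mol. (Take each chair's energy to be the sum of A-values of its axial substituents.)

C1 and C3 have the same parity, so for the cis isomer the two substituents are e,e in one chair and a,a in the other.
Chair I (ethyl axial, isopropyl axial): E = 3.93 kcal/mol.
Chair II (ethyl equatorial, isopropyl equatorial): E = 0.00 kcal/mol.
Chair II is the more stable (lower-energy) conformer, and in that chair the isopropyl group is equatorial.

equatorial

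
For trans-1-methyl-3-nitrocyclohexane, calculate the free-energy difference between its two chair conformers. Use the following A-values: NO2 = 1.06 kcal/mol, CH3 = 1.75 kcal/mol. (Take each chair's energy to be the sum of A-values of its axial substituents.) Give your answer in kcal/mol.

C1 and C3 have the same parity, so for the trans isomer the two substituents are one axial and one equatorial in each chair.
Chair I (nitro axial, methyl equatorial): E = 1.06 kcal/mol.
Chair II (nitro equatorial, methyl axial): E = 1.75 kcal/mol.
ΔE = 1.75 − 1.06 = 0.69 kcal/mol; chair I is more stable.

0.69 kcal/mol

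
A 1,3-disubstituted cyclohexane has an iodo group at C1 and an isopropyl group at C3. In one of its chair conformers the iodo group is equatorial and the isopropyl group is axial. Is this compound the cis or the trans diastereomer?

trans

C1 and C3 have the same parity, so their axial bonds point in the same direction.
With same-parity carbons, two substituents on the same face are both axial or both equatorial; opposite faces give one of each.
Here the groups are equatorial/axial → opposite face → trans.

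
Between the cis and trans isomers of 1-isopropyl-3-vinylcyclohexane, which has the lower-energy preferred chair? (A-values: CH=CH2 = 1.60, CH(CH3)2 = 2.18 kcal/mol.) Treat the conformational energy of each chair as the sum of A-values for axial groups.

cis

At 1,3 positions (parity same): cis → (e,e or a,a); trans → (a,e or e,a).
Best chair for cis: E = 0.00 kcal/mol; best chair for trans: E = 1.60 kcal/mol.
The cis isomer is lower by 1.60 kcal/mol.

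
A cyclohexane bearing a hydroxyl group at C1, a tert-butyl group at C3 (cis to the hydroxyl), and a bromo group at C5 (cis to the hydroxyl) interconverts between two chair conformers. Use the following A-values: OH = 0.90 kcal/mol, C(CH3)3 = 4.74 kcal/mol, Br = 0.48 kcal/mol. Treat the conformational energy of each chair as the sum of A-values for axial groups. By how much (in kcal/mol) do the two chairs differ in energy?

Chair I (hydroxyl axial, tert-butyl axial, bromo axial): E = 6.12 kcal/mol.
Chair II (hydroxyl equatorial, tert-butyl equatorial, bromo equatorial): E = 0.00 kcal/mol.
ΔE = 6.12 − 0.00 = 6.12 kcal/mol; chair II is more stable.

6.12 kcal/mol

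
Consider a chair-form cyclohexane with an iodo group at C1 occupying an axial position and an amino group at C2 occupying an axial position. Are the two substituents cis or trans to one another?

trans

C1 and C2 have opposite parity, so their axial bonds point in opposite directions.
With opposite-parity carbons, two substituents on the same face are one axial and one equatorial; opposite faces give both axial or both equatorial.
Here the groups are axial/axial → opposite face → trans.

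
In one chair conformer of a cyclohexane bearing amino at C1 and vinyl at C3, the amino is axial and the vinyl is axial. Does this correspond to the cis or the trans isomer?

cis

C1 and C3 have the same parity, so their axial bonds point in the same direction.
With same-parity carbons, two substituents on the same face are both axial or both equatorial; opposite faces give one of each.
Here the groups are axial/axial → same face → cis.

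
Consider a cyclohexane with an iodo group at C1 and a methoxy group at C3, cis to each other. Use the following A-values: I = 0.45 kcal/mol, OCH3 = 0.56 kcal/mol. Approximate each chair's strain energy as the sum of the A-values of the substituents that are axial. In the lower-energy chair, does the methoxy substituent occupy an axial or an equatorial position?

C1 and C3 have the same parity, so for the cis isomer the two substituents are e,e in one chair and a,a in the other.
Chair I (iodo axial, methoxy axial): E = 1.01 kcal/mol.
Chair II (iodo equatorial, methoxy equatorial): E = 0.00 kcal/mol.
Chair II is the more stable (lower-energy) conformer, and in that chair the methoxy group is equatorial.

equatorial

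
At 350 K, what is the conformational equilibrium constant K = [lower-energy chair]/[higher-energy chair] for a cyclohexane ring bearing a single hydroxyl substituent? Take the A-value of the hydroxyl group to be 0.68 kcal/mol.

One chair has the hydroxyl group axial (E = 0.68 kcal/mol) and the other has it equatorial (E = 0).
ΔG = 0.68 kcal/mol between the two chairs.
K = exp(ΔG/RT) with R = 1.987×10⁻³ kcal mol⁻¹ K⁻¹ and T = 350 K gives K ≈ 2.66.

K ≈ 2.66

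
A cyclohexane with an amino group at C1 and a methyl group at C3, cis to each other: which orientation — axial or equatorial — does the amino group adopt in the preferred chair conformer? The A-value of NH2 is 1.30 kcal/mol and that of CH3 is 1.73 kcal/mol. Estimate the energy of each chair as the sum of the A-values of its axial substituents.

C1 and C3 have the same parity, so for the cis isomer the two substituents are e,e in one chair and a,a in the other.
Chair I (amino axial, methyl axial): E = 3.03 kcal/mol.
Chair II (amino equatorial, methyl equatorial): E = 0.00 kcal/mol.
Chair II is the more stable (lower-energy) conformer, and in that chair the amino group is equatorial.

equatorial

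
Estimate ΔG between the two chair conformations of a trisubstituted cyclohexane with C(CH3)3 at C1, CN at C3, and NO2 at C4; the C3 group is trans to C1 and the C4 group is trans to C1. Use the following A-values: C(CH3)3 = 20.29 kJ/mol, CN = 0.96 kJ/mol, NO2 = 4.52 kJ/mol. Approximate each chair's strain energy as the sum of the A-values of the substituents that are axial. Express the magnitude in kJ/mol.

23.85 kJ/mol

Chair I (tert-butyl axial, cyano equatorial, nitro axial): E = 24.81 kJ/mol.
Chair II (tert-butyl equatorial, cyano axial, nitro equatorial): E = 0.96 kJ/mol.
ΔE = 24.81 − 0.96 = 23.85 kJ/mol; chair II is more stable.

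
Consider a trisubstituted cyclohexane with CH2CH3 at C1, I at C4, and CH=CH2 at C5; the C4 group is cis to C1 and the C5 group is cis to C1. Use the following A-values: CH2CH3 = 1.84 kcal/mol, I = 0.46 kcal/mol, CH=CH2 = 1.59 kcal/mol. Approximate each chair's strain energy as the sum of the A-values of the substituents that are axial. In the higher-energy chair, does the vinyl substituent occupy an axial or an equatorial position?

Chair I (ethyl axial, iodo equatorial, vinyl axial): E = 3.43 kcal/mol.
Chair II (ethyl equatorial, iodo axial, vinyl equatorial): E = 0.46 kcal/mol.
Chair I is the less stable (higher-energy) conformer, and in that chair the vinyl group is axial.

axial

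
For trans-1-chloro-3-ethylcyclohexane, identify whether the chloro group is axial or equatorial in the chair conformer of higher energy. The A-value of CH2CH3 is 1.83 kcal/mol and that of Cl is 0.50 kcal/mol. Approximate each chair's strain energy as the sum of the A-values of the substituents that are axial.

equatorial

C1 and C3 have the same parity, so for the trans isomer the two substituents are one axial and one equatorial in each chair.
Chair I (ethyl axial, chloro equatorial): E = 1.83 kcal/mol.
Chair II (ethyl equatorial, chloro axial): E = 0.50 kcal/mol.
Chair I is the less stable (higher-energy) conformer, and in that chair the chloro group is equatorial.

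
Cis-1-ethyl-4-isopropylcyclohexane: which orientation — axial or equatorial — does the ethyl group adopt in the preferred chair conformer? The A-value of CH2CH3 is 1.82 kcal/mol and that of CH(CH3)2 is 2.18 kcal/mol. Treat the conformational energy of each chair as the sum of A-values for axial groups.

axial

C1 and C4 have opposite parity, so for the cis isomer the two substituents are one axial and one equatorial in each chair.
Chair I (ethyl axial, isopropyl equatorial): E = 1.82 kcal/mol.
Chair II (ethyl equatorial, isopropyl axial): E = 2.18 kcal/mol.
Chair I is the more stable (lower-energy) conformer, and in that chair the ethyl group is axial.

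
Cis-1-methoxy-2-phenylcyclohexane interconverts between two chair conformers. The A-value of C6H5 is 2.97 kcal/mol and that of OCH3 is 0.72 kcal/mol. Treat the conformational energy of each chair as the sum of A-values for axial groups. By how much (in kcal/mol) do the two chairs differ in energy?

2.25 kcal/mol

C1 and C2 have opposite parity, so for the cis isomer the two substituents are one axial and one equatorial in each chair.
Chair I (phenyl axial, methoxy equatorial): E = 2.97 kcal/mol.
Chair II (phenyl equatorial, methoxy axial): E = 0.72 kcal/mol.
ΔE = 2.97 − 0.72 = 2.25 kcal/mol; chair II is more stable.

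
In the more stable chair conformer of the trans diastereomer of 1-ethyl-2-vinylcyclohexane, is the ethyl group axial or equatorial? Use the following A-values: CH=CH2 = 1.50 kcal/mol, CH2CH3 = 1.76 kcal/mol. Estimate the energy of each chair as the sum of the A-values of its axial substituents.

equatorial

C1 and C2 have opposite parity, so for the trans isomer the two substituents are e,e in one chair and a,a in the other.
Chair I (vinyl axial, ethyl axial): E = 3.26 kcal/mol.
Chair II (vinyl equatorial, ethyl equatorial): E = 0.00 kcal/mol.
Chair II is the more stable (lower-energy) conformer, and in that chair the ethyl group is equatorial.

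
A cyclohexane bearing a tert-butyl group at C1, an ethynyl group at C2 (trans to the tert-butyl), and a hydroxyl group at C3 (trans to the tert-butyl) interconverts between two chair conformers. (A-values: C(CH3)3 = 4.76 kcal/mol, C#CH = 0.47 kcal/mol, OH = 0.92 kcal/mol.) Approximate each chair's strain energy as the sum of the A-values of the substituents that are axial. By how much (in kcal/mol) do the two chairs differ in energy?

Chair I (tert-butyl axial, ethynyl axial, hydroxyl equatorial): E = 5.23 kcal/mol.
Chair II (tert-butyl equatorial, ethynyl equatorial, hydroxyl axial): E = 0.92 kcal/mol.
ΔE = 5.23 − 0.92 = 4.31 kcal/mol; chair II is more stable.

4.31 kcal/mol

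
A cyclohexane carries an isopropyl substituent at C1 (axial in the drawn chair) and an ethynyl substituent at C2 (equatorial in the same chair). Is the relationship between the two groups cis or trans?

cis

C1 and C2 have opposite parity, so their axial bonds point in opposite directions.
With opposite-parity carbons, two substituents on the same face are one axial and one equatorial; opposite faces give both axial or both equatorial.
Here the groups are axial/equatorial → same face → cis.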